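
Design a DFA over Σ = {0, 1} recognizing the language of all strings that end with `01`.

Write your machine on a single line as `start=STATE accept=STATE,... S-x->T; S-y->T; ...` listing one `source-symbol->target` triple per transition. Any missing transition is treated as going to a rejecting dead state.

Let each state record the length of the longest suffix of the input read so far that is also a prefix of `01`. B means the last symbol is `0`; C means the last 2 symbols are `01`. Accept only at C, where the string currently ends in `01`.
       0  1 
>  A   B  A 
   B   B  C 
 * C   B  A 
(> = start, * = accepting)

start=A; accept=C; A-0->B; A-1->A; B-0->B; B-1->C; C-0->B; C-1->A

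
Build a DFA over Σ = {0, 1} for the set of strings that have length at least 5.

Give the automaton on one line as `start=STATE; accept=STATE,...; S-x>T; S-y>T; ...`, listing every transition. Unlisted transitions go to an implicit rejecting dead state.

start=q0; accept=q5,q6; q0-0>q1; q0-1>q1; q1-0>q2; q1-1>q2; q2-0>q3; q2-1>q3; q3-0>q4; q3-1>q4; q4-0>q5; q4-1>q5; q5-0>q6; q5-1>q6; q6-0>q6; q6-1>q6

We only need to distinguish lengths 0, 1, …, 5, and '>5'. Chain q0 → q1 → q2 → q3 → q4 → q5 → q6 on every symbol, with q6 looping. Accepting states: {q5, q6}.
With 7 states:
        0   1  
>  q0   q1  q1 
   q1   q2  q2 
   q2   q3  q3 
   q3   q4  q4 
   q4   q5  q5 
 * q5   q6  q6 
 * q6   q6  q6 
(> = start, * = accepting)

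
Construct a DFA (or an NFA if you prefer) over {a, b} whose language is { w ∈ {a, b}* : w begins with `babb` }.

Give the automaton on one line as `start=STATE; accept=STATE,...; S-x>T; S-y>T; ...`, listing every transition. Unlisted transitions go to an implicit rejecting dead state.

Walk along `babb` while the input agrees: from s0 take `b` to s1, and so on. Any deviation drops to the rejecting sink s5. Once s4 is reached the prefix is confirmed and every continuation is accepted.
6 states suffice.
        a   b  
>  s0   s5  s1 
   s1   s2  s5 
   s2   s5  s3 
   s3   s5  s4 
 * s4   s4  s4 
   s5   s5  s5 
(> = start, * = accepting)

start=s0; accept=s4; s0-a>s5; s0-b>s1; s1-a>s2; s1-b>s5; s2-a>s5; s2-b>s3; s3-a>s5; s3-b>s4; s4-a>s4; s4-b>s4; s5-a>s5; s5-b>s5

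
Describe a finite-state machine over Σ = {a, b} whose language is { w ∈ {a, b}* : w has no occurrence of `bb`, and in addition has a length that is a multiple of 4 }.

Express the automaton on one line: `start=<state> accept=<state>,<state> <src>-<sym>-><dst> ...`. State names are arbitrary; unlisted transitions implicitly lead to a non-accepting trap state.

Run two small machines in parallel and take their product. The first has 3 states tracking partial matches of the forbidden pattern `bb`; the second has 4 states tracking the input length modulo 4. A product state is a pair (one from each), accepting exactly when both do.
With 12 states:
          a    b  
>* q0     q1   q2 
   q1     q3   q4 
   q2     q3   q5 
   q3     q6   q7 
   q4     q6   q8 
   q5     q8   q8 
   q6     q0   q9 
   q7     q0  q10 
   q8    q10  q10 
 * q9     q1  q11 
   q10   q11  q11 
   q11    q5   q5 
(> = start, * = accepting)

start=q0 accept=q0,q9 q0-a->q1 q0-b->q2 q1-a->q3 q1-b->q4 q2-a->q3 q2-b->q5 q3-a->q6 q3-b->q7 q4-a->q6 q4-b->q8 q5-a->q8 q5-b->q8 q6-a->q0 q6-b->q9 q7-a->q0 q7-b->q10 q8-a->q10 q8-b->q10 q9-a->q1 q9-b->q11 q10-a->q11 q10-b->q11 q11-a->q5 q11-b->q5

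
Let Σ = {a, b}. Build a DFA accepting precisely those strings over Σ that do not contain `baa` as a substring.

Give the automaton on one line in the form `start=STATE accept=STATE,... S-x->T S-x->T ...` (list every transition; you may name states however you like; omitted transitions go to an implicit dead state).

This is the complement of 'contains `baa`'. Use the same substring-matching states — s0 through s3 holding how much of `baa` has just been matched — but flip the accepting set: everything except the trap s3 accepts.
A 4-state machine:
        a   b  
>* s0   s0  s1 
 * s1   s2  s1 
 * s2   s3  s1 
   s3   s3  s3 
(> = start, * = accepting)

start=s0 accept=s0,s1,s2 s0-a->s0 s0-b->s1 s1-a->s2 s1-b->s1 s2-a->s3 s2-b->s1 s3-a->s3 s3-b->s3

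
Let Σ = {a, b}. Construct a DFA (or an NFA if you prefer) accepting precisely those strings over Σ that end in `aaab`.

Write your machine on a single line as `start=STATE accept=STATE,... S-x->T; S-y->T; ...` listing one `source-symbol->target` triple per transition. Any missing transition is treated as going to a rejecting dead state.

Remember how much of `aaab` the current input suffix matches. State q0 means no match yet; q1 means the last symbol is `a`; q2 means the last 2 symbols are `aa`; q3 means the last 3 symbols are `aaa`; q4 means the last 4 symbols are `aaab`. Only q4 accepts. On a mismatch, fall back to the longest proper suffix that is still a prefix of `aaab`.
        a   b  
>  q0   q1  q0 
   q1   q2  q0 
   q2   q3  q0 
   q3   q3  q4 
 * q4   q1  q0 
(> = start, * = accepting)

start=q0; accept=q4; q0-a->q1; q0-b->q0; q1-a->q2; q1-b->q0; q2-a->q3; q2-b->q0; q3-a->q3; q3-b->q4; q4-a->q1; q4-b->q0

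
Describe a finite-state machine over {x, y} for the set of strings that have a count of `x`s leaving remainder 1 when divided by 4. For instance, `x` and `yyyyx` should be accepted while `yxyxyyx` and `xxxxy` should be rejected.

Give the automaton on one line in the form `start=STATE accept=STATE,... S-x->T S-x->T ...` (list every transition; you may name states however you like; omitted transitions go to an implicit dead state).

The only thing that matters is how many `x`s have appeared, reduced mod 4. Use one state per residue: s0 for 0, …, s3 for 3. Reading `x` moves to the next residue; anything else stays put. s1 is accepting.
With 4 states:
        x   y  
>  s0   s1  s0 
 * s1   s2  s1 
   s2   s3  s2 
   s3   s0  s3 
(> = start, * = accepting)

start=s0 accept=s1 s0-x->s1 s0-y->s0 s1-x->s2 s1-y->s1 s2-x->s3 s2-y->s2 s3-x->s0 s3-y->s3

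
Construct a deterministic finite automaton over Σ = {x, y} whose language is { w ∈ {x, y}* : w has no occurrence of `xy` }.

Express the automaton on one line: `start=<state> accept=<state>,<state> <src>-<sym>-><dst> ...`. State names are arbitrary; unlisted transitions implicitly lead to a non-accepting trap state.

start=A accept=A,B A-x->B A-y->A B-x->B B-y->C C-x->C C-y->C

This is the complement of 'contains `xy`'. Use the same substring-matching states — A through C holding how much of `xy` has just been matched — but flip the accepting set: everything except the trap C accepts.
       x  y 
>* A   B  A 
 * B   B  C 
   C   C  C 
(> = start, * = accepting)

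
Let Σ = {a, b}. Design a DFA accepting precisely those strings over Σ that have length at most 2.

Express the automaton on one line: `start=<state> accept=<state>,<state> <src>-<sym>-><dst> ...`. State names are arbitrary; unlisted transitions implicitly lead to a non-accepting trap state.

start=q0 accept=q0,q1,q2 q0-a->q1 q0-b->q1 q1-a->q2 q1-b->q2 q2-a->q3 q2-b->q3 q3-a->q3 q3-b->q3

Count input length up to 3: every symbol moves from q0 toward q3, which means 'more than 2' and absorbs. Accept from {q0, q1, q2}.
4 states suffice.
        a   b  
>* q0   q1  q1 
 * q1   q2  q2 
 * q2   q3  q3 
   q3   q3  q3 
(> = start, * = accepting)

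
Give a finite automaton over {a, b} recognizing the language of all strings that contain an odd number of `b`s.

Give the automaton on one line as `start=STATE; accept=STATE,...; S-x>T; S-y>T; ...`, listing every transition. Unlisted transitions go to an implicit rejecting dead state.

start=q0; accept=q1; q0-a>q0; q0-b>q1; q1-a>q1; q1-b>q0

The only thing that matters is how many `b`s have appeared, reduced mod 2. Use one state per residue: q0 for 0, …, q1 for 1. Reading `b` moves to the next residue; anything else stays put. q1 is accepting.
2 states suffice.
        a   b  
>  q0   q0  q1 
 * q1   q1  q0 
(> = start, * = accepting)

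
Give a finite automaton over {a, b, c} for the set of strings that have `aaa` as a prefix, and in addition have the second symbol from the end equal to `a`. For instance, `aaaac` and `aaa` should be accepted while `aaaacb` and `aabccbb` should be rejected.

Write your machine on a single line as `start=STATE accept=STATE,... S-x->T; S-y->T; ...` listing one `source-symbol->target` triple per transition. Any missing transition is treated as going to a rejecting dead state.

Handle the two conditions separately and then intersect. One (5 states) tracks whether the input so far still matches the prefix `aaa`; the other (13 states) tracks the last 2 symbols read. Each combined state is a pair, one component from each; accept when both components accept. Minimizing collapses redundant product states.
8 states suffice.
        a   b   c  
>  s0   s1  s2  s2 
   s1   s3  s2  s2 
   s2   s2  s2  s2 
   s3   s4  s2  s2 
 * s4   s4  s5  s5 
 * s5   s6  s7  s7 
   s6   s4  s5  s5 
   s7   s6  s7  s7 
(> = start, * = accepting)

start=s0; accept=s4,s5; s0-a->s1; s0-b->s2; s0-c->s2; s1-a->s3; s1-b->s2; s1-c->s2; s2-a->s2; s2-b->s2; s2-c->s2; s3-a->s4; s3-b->s2; s3-c->s2; s4-a->s4; s4-b->s5; s4-c->s5; s5-a->s6; s5-b->s7; s5-c->s7; s6-a->s4; s6-b->s5; s6-c->s5; s7-a->s6; s7-b->s7; s7-c->s7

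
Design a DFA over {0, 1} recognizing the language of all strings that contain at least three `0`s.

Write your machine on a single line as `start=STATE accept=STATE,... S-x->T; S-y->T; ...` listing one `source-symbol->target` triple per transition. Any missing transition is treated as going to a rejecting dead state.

start=s0; accept=s3,s4; s0-0->s1; s0-1->s0; s1-0->s2; s1-1->s1; s2-0->s3; s2-1->s2; s3-0->s4; s3-1->s3; s4-0->s4; s4-1->s4

Count `0`s, saturating at 4: states s0 through s3 mean 0 through 3 `0`s seen; s4 means more than 3. Each `0` increments (capped at s4); other symbols loop. Accept from {s3, s4}.
With 5 states:
        0   1  
>  s0   s1  s0 
   s1   s2  s1 
   s2   s3  s2 
 * s3   s4  s3 
 * s4   s4  s4 
(> = start, * = accepting)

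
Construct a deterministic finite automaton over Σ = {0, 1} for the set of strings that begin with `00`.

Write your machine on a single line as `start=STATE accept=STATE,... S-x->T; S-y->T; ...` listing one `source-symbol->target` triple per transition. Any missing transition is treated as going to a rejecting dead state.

Check the first 2 symbols one by one: q0 through q1 record how many have matched `00` so far; any wrong symbol goes to the dead state q3. After all 2 match we enter the accepting sink q2.
A 4-state machine:
        0   1  
>  q0   q1  q3 
   q1   q2  q3 
 * q2   q2  q2 
   q3   q3  q3 
(> = start, * = accepting)

start=q0; accept=q2; q0-0->q1; q0-1->q3; q1-0->q2; q1-1->q3; q2-0->q2; q2-1->q2; q3-0->q3; q3-1->q3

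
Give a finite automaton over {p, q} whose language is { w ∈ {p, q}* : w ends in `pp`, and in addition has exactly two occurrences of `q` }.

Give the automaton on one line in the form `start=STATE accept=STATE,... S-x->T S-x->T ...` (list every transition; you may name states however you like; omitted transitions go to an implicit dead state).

Run two small machines in parallel and take their product. The first has 3 states tracking how much of the suffix `pp` has currently been matched; the second has 4 states tracking the count of `q`s, saturating at 3. A product state is a pair (one from each), accepting exactly when both do.
       p  q 
>  A   B  C 
   B   D  C 
   C   E  F 
   D   D  C 
   E   G  F 
   F   H  I 
   G   G  F 
   H   J  I 
   I   K  I 
 * J   J  I 
   K   L  I 
   L   L  I 
(> = start, * = accepting)

start=A accept=J A-p->B A-q->C B-p->D B-q->C C-p->E C-q->F D-p->D D-q->C E-p->G E-q->F F-p->H F-q->I G-p->G G-q->F H-p->J H-q->I I-p->K I-q->I J-p->J J-q->I K-p->L K-q->I L-p->L L-q->I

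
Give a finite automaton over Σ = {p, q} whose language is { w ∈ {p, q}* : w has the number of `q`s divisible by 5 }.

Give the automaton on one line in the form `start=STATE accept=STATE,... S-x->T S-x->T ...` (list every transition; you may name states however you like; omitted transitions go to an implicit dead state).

start=S0 accept=S0 S0-p->S0 S0-q->S1 S1-p->S1 S1-q->S2 S2-p->S2 S2-q->S3 S3-p->S3 S3-q->S4 S4-p->S4 S4-q->S0

The only thing that matters is how many `q`s have appeared, reduced mod 5. Use one state per residue: S0 for 0, …, S4 for 4. Reading `q` moves to the next residue; anything else stays put. S0 is accepting.
5 states suffice.
        p   q  
>* S0   S0  S1 
   S1   S1  S2 
   S2   S2  S3 
   S3   S3  S4 
   S4   S4  S0 
(> = start, * = accepting)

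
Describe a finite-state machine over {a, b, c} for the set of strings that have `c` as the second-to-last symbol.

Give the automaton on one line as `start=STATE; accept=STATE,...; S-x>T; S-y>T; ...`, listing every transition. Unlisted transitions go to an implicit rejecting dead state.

start=s0; accept=s10,s11,s12; s0-a>s1; s0-b>s2; s0-c>s3; s1-a>s4; s1-b>s5; s1-c>s6; s2-a>s7; s2-b>s8; s2-c>s9; s3-a>s10; s3-b>s11; s3-c>s12; s4-a>s4; s4-b>s5; s4-c>s6; s5-a>s7; s5-b>s8; s5-c>s9; s6-a>s10; s6-b>s11; s6-c>s12; s7-a>s4; s7-b>s5; s7-c>s6; s8-a>s7; s8-b>s8; s8-c>s9; s9-a>s10; s9-b>s11; s9-c>s12; s10-a>s4; s10-b>s5; s10-c>s6; s11-a>s7; s11-b>s8; s11-c>s9; s12-a>s10; s12-b>s11; s12-c>s12

A DFA must remember the last 2 symbols (since which symbol is second-to-last isn't known until the input ends). Use one state per possible window of the last ≤2 symbols; accept from those whose window starts with `c`.
13 states suffice.
          a    b    c  
>  s0     s1   s2   s3 
   s1     s4   s5   s6 
   s2     s7   s8   s9 
   s3    s10  s11  s12 
   s4     s4   s5   s6 
   s5     s7   s8   s9 
   s6    s10  s11  s12 
   s7     s4   s5   s6 
   s8     s7   s8   s9 
   s9    s10  s11  s12 
 * s10    s4   s5   s6 
 * s11    s7   s8   s9 
 * s12   s10  s11  s12 
(> = start, * = accepting)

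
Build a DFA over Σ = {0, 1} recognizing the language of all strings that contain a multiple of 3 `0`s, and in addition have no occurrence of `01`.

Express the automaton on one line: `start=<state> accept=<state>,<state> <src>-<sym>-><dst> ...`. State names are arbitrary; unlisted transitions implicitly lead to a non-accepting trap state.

Handle the two conditions separately and then intersect. The first has 3 states tracking the count of `0`s modulo 3; the second has 3 states tracking partial matches of the forbidden pattern `01`. A product state is a pair (one from each), accepting exactly when both do.
With 7 states:
        0   1  
>* q0   q1  q0 
   q1   q2  q3 
   q2   q4  q5 
   q3   q5  q3 
 * q4   q1  q6 
   q5   q6  q5 
   q6   q3  q6 
(> = start, * = accepting)

start=q0 accept=q0,q4 q0-0->q1 q0-1->q0 q1-0->q2 q1-1->q3 q2-0->q4 q2-1->q5 q3-0->q5 q3-1->q3 q4-0->q1 q4-1->q6 q5-0->q6 q5-1->q5 q6-0->q3 q6-1->q6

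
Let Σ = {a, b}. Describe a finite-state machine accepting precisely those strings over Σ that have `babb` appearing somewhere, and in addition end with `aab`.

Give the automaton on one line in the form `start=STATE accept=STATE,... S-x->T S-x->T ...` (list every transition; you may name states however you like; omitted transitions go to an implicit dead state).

start=S0 accept=S7 S0-a->S0 S0-b->S1 S1-a->S2 S1-b->S1 S2-a->S0 S2-b->S3 S3-a->S2 S3-b->S4 S4-a->S5 S4-b->S4 S5-a->S6 S5-b->S4 S6-a->S6 S6-b->S7 S7-a->S5 S7-b->S4

Handle the two conditions separately and then intersect. The first has 5 states tracking whether and how much of `babb` has been seen; the second has 4 states tracking how much of the suffix `aab` has currently been matched. A product state is a pair (one from each), accepting exactly when both do. After merging equivalent states the machine shrinks.
8 states suffice.
        a   b  
>  S0   S0  S1 
   S1   S2  S1 
   S2   S0  S3 
   S3   S2  S4 
   S4   S5  S4 
   S5   S6  S4 
   S6   S6  S7 
 * S7   S5  S4 
(> = start, * = accepting)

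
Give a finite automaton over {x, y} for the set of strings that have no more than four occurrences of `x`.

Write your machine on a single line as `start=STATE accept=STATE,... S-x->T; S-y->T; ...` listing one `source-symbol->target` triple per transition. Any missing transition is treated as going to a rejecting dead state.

start=A; accept=A,B,C,D,E; A-x->B; A-y->A; B-x->C; B-y->B; C-x->D; C-y->C; D-x->E; D-y->D; E-x->F; E-y->E; F-x->F; F-y->F

Only the number of `x`s matters, and only up to 5. Make a chain A → B → C → D → E → F advanced by each `x` (with F absorbing); every other symbol self-loops. The accepting set is {A, B, C, D, E}.
With 6 states:
       x  y 
>* A   B  A 
 * B   C  B 
 * C   D  C 
 * D   E  D 
 * E   F  E 
   F   F  F 
(> = start, * = accepting)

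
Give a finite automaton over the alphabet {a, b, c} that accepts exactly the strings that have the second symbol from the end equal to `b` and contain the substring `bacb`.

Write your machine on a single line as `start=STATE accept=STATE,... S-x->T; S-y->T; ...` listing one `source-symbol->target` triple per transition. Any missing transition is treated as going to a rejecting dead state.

Run two small machines in parallel and take their product. One (13 states) tracks the last 2 symbols read; the other (5 states) tracks whether and how much of `bacb` has been seen. Each combined state is a pair, one component from each; accept when both components accept. After merging equivalent states the machine shrinks.
8 states suffice.
        a   b   c  
>  s0   s0  s1  s0 
   s1   s2  s1  s0 
   s2   s0  s1  s3 
   s3   s0  s4  s0 
   s4   s5  s6  s5 
 * s5   s7  s4  s7 
 * s6   s5  s6  s5 
   s7   s7  s4  s7 
(> = start, * = accepting)

start=s0; accept=s5,s6; s0-a->s0; s0-b->s1; s0-c->s0; s1-a->s2; s1-b->s1; s1-c->s0; s2-a->s0; s2-b->s1; s2-c->s3; s3-a->s0; s3-b->s4; s3-c->s0; s4-a->s5; s4-b->s6; s4-c->s5; s5-a->s7; s5-b->s4; s5-c->s7; s6-a->s5; s6-b->s6; s6-c->s5; s7-a->s7; s7-b->s4; s7-c->s7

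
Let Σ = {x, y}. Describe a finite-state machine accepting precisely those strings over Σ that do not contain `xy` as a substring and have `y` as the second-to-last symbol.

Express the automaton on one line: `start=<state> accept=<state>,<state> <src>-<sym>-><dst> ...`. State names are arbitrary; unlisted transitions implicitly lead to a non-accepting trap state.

Build one automaton per condition and run them in lockstep. One (3 states) tracks partial matches of the forbidden pattern `xy`; the other (7 states) tracks the last 2 symbols read. Each combined state is a pair, one component from each; accept when both components accept. Equivalent product states are then merged.
A 5-state machine:
        x   y  
>  S0   S1  S2 
   S1   S1  S1 
   S2   S3  S4 
 * S3   S1  S1 
 * S4   S3  S4 
(> = start, * = accepting)

start=S0 accept=S3,S4 S0-x->S1 S0-y->S2 S1-x->S1 S1-y->S1 S2-x->S3 S2-y->S4 S3-x->S1 S3-y->S1 S4-x->S3 S4-y->S4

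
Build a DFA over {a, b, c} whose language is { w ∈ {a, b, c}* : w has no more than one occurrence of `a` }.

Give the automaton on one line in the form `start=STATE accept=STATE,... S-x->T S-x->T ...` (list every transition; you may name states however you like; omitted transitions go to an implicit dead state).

Only the number of `a`s matters, and only up to 2. Make a chain S0 → S1 → S2 advanced by each `a` (with S2 absorbing); every other symbol self-loops. The accepting set is {S0, S1}.
3 states suffice.
        a   b   c  
>* S0   S1  S0  S0 
 * S1   S2  S1  S1 
   S2   S2  S2  S2 
(> = start, * = accepting)

start=S0 accept=S0,S1 S0-a->S1 S0-b->S0 S0-c->S0 S1-a->S2 S1-b->S1 S1-c->S1 S2-a->S2 S2-b->S2 S2-c->S2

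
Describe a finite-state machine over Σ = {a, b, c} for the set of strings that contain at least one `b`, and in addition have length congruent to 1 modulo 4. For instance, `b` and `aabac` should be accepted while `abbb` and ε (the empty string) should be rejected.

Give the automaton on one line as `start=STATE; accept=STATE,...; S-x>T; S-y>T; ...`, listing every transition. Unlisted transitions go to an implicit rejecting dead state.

start=q0; accept=q2,q11; q0-a>q1; q0-b>q2; q0-c>q1; q1-a>q3; q1-b>q4; q1-c>q3; q2-a>q4; q2-b>q5; q2-c>q4; q3-a>q6; q3-b>q7; q3-c>q6; q4-a>q7; q4-b>q8; q4-c>q7; q5-a>q8; q5-b>q8; q5-c>q8; q6-a>q0; q6-b>q9; q6-c>q0; q7-a>q9; q7-b>q10; q7-c>q9; q8-a>q10; q8-b>q10; q8-c>q10; q9-a>q2; q9-b>q11; q9-c>q2; q10-a>q11; q10-b>q11; q10-c>q11; q11-a>q5; q11-b>q5; q11-c>q5

Build one automaton per condition and run them in lockstep. One (3 states) tracks the count of `b`s, saturating at 2; the other (4 states) tracks the input length modulo 4. Each combined state is a pair, one component from each; accept when both components accept.
A 12-state machine:
          a    b    c  
>  q0     q1   q2   q1 
   q1     q3   q4   q3 
 * q2     q4   q5   q4 
   q3     q6   q7   q6 
   q4     q7   q8   q7 
   q5     q8   q8   q8 
   q6     q0   q9   q0 
   q7     q9  q10   q9 
   q8    q10  q10  q10 
   q9     q2  q11   q2 
   q10   q11  q11  q11 
 * q11    q5   q5   q5 
(> = start, * = accepting)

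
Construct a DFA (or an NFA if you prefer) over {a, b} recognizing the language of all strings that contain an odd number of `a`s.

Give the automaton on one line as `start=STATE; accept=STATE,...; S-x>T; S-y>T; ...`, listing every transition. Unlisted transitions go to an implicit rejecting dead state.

start=q0; accept=q1; q0-a>q1; q0-b>q0; q1-a>q0; q1-b>q1

Keep the running count of `a`s modulo 2: each `a` advances along the cycle q0 → q1 → q0 while other symbols loop. Accept at q1.
With 2 states:
        a   b  
>  q0   q1  q0 
 * q1   q0  q1 
(> = start, * = accepting)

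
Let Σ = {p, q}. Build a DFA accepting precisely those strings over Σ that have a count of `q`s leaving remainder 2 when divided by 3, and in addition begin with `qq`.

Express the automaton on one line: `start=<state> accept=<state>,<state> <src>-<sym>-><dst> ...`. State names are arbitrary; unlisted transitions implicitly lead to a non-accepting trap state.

Handle the two conditions separately and then intersect. The first has 3 states tracking the count of `q`s modulo 3; the second has 4 states tracking whether the input so far still matches the prefix `qq`. A product state is a pair (one from each), accepting exactly when both do. Minimizing collapses redundant product states.
With 6 states:
        p   q  
>  s0   s1  s2 
   s1   s1  s1 
   s2   s1  s3 
 * s3   s3  s4 
   s4   s4  s5 
   s5   s5  s3 
(> = start, * = accepting)

start=s0 accept=s3 s0-p->s1 s0-q->s2 s1-p->s1 s1-q->s1 s2-p->s1 s2-q->s3 s3-p->s3 s3-q->s4 s4-p->s4 s4-q->s5 s5-p->s5 s5-q->s3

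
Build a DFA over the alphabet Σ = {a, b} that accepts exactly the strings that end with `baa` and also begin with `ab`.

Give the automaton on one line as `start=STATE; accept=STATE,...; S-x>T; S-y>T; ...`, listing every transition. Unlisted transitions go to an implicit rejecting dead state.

start=q0; accept=q8; q0-a>q1; q0-b>q2; q1-a>q3; q1-b>q4; q2-a>q5; q2-b>q2; q3-a>q3; q3-b>q2; q4-a>q6; q4-b>q4; q5-a>q7; q5-b>q2; q6-a>q8; q6-b>q4; q7-a>q3; q7-b>q2; q8-a>q9; q8-b>q4; q9-a>q9; q9-b>q4

Run two small machines in parallel and take their product. The first has 4 states tracking how much of the suffix `baa` has currently been matched; the second has 4 states tracking whether the input so far still matches the prefix `ab`. A product state is a pair (one from each), accepting exactly when both do.
With 10 states:
        a   b  
>  q0   q1  q2 
   q1   q3  q4 
   q2   q5  q2 
   q3   q3  q2 
   q4   q6  q4 
   q5   q7  q2 
   q6   q8  q4 
   q7   q3  q2 
 * q8   q9  q4 
   q9   q9  q4 
(> = start, * = accepting)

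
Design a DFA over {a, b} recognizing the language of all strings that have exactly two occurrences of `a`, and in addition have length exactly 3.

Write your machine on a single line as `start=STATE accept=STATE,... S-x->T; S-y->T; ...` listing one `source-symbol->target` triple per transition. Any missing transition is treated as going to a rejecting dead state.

Run two small machines in parallel and take their product. One (4 states) tracks the count of `a`s, saturating at 3; the other (5 states) tracks the input length, saturating at 4. Each combined state is a pair, one component from each; accept when both components accept. Equivalent product states are then merged.
        a   b  
>  q0   q1  q2 
   q1   q3  q4 
   q2   q4  q5 
   q3   q5  q6 
   q4   q6  q5 
   q5   q5  q5 
 * q6   q5  q5 
(> = start, * = accepting)

start=q0; accept=q6; q0-a->q1; q0-b->q2; q1-a->q3; q1-b->q4; q2-a->q4; q2-b->q5; q3-a->q5; q3-b->q6; q4-a->q6; q4-b->q5; q5-a->q5; q5-b->q5; q6-a->q5; q6-b->q5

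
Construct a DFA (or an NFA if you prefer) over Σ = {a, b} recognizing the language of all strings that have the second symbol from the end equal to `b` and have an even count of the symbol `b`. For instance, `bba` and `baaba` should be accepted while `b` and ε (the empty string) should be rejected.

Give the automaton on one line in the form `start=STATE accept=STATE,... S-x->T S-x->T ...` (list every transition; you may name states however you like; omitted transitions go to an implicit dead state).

Handle the two conditions separately and then intersect. The first has 7 states tracking the last 2 symbols read; the second has 2 states tracking the count of `b`s modulo 2. A product state is a pair (one from each), accepting exactly when both do. Equivalent product states are then merged.
6 states suffice.
        a   b  
>  S0   S0  S1 
   S1   S2  S3 
   S2   S2  S4 
 * S3   S5  S1 
   S4   S5  S1 
 * S5   S0  S1 
(> = start, * = accepting)

start=S0 accept=S3,S5 S0-a->S0 S0-b->S1 S1-a->S2 S1-b->S3 S2-a->S2 S2-b->S4 S3-a->S5 S3-b->S1 S4-a->S5 S4-b->S1 S5-a->S0 S5-b->S1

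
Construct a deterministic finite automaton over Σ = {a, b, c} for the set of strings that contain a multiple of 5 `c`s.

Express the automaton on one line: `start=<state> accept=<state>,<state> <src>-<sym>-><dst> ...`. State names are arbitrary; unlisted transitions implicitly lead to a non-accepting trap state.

The only thing that matters is how many `c`s have appeared, reduced mod 5. Use one state per residue: s0 for 0, …, s4 for 4. Reading `c` moves to the next residue; anything else stays put. s0 is accepting.
5 states suffice.
        a   b   c  
>* s0   s0  s0  s1 
   s1   s1  s1  s2 
   s2   s2  s2  s3 
   s3   s3  s3  s4 
   s4   s4  s4  s0 
(> = start, * = accepting)

start=s0 accept=s0 s0-a->s0 s0-b->s0 s0-c->s1 s1-a->s1 s1-b->s1 s1-c->s2 s2-a->s2 s2-b->s2 s2-c->s3 s3-a->s3 s3-b->s3 s3-c->s4 s4-a->s4 s4-b->s4 s4-c->s0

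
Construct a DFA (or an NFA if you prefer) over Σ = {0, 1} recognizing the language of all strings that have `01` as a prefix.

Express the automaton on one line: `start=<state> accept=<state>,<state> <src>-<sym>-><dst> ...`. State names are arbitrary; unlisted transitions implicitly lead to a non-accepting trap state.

start=A accept=C A-0->B A-1->D B-0->D B-1->C C-0->C C-1->C D-0->D D-1->D

Check the first 2 symbols one by one: A through B record how many have matched `01` so far; any wrong symbol goes to the dead state D. After all 2 match we enter the accepting sink C.
       0  1 
>  A   B  D 
   B   D  C 
 * C   C  C 
   D   D  D 
(> = start, * = accepting)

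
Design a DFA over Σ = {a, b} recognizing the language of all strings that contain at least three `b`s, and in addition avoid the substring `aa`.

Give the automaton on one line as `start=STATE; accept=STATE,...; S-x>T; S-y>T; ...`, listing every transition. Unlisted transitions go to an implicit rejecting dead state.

Handle the two conditions separately and then intersect. One (5 states) tracks the count of `b`s, saturating at 4; the other (3 states) tracks partial matches of the forbidden pattern `aa`. Each combined state is a pair, one component from each; accept when both components accept. Equivalent product states are then merged.
9 states suffice.
        a   b  
>  q0   q1  q2 
   q1   q3  q2 
   q2   q4  q5 
   q3   q3  q3 
   q4   q3  q5 
   q5   q6  q7 
   q6   q3  q7 
 * q7   q8  q7 
 * q8   q3  q7 
(> = start, * = accepting)

start=q0; accept=q7,q8; q0-a>q1; q0-b>q2; q1-a>q3; q1-b>q2; q2-a>q4; q2-b>q5; q3-a>q3; q3-b>q3; q4-a>q3; q4-b>q5; q5-a>q6; q5-b>q7; q6-a>q3; q6-b>q7; q7-a>q8; q7-b>q7; q8-a>q3; q8-b>q7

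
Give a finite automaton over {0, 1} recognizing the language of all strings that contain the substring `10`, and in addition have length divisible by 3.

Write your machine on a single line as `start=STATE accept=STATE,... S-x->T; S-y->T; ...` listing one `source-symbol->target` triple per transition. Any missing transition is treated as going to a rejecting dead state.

Handle the two conditions separately and then intersect. One (3 states) tracks whether and how much of `10` has been seen; the other (3 states) tracks the input length modulo 3. Each combined state is a pair, one component from each; accept when both components accept.
        0   1  
>  s0   s1  s2 
   s1   s3  s4 
   s2   s5  s4 
   s3   s0  s6 
   s4   s7  s6 
   s5   s7  s7 
   s6   s8  s2 
 * s7   s8  s8 
   s8   s5  s5 
(> = start, * = accepting)

start=s0; accept=s7; s0-0->s1; s0-1->s2; s1-0->s3; s1-1->s4; s2-0->s5; s2-1->s4; s3-0->s0; s3-1->s6; s4-0->s7; s4-1->s6; s5-0->s7; s5-1->s7; s6-0->s8; s6-1->s2; s7-0->s8; s7-1->s8; s8-0->s5; s8-1->s5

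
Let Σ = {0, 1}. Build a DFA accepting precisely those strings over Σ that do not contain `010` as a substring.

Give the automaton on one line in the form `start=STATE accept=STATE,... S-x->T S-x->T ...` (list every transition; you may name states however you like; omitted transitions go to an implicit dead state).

This is the complement of 'contains `010`'. Use the same substring-matching states — S0 through S3 holding how much of `010` has just been matched — but flip the accepting set: everything except the trap S3 accepts.
A 4-state machine:
        0   1  
>* S0   S1  S0 
 * S1   S1  S2 
 * S2   S3  S0 
   S3   S3  S3 
(> = start, * = accepting)

start=S0 accept=S0,S1,S2 S0-0->S1 S0-1->S0 S1-0->S1 S1-1->S2 S2-0->S3 S2-1->S0 S3-0->S3 S3-1->S3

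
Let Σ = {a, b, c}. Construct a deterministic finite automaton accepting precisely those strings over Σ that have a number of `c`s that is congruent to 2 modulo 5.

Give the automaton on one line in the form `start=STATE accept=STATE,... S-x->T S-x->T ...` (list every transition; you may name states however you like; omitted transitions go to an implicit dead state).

start=s0 accept=s2 s0-a->s0 s0-b->s0 s0-c->s1 s1-a->s1 s1-b->s1 s1-c->s2 s2-a->s2 s2-b->s2 s2-c->s3 s3-a->s3 s3-b->s3 s3-c->s4 s4-a->s4 s4-b->s4 s4-c->s0

Keep the running count of `c`s modulo 5: each `c` advances along the cycle s0 → s1 → s2 → s3 → s4 → s0 while other symbols loop. Accept at s2.
With 5 states:
        a   b   c  
>  s0   s0  s0  s1 
   s1   s1  s1  s2 
 * s2   s2  s2  s3 
   s3   s3  s3  s4 
   s4   s4  s4  s0 
(> = start, * = accepting)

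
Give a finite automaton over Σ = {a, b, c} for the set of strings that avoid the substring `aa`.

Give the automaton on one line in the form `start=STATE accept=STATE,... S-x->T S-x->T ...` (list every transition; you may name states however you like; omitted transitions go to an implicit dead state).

Track partial matches of the forbidden pattern `aa`. State q2 is a dead state reached once `aa` has occurred; every other state accepts. q0 means no part of `aa` is currently matched.
With 3 states:
        a   b   c  
>* q0   q1  q0  q0 
 * q1   q2  q0  q0 
   q2   q2  q2  q2 
(> = start, * = accepting)

start=q0 accept=q0,q1 q0-a->q1 q0-b->q0 q0-c->q0 q1-a->q2 q1-b->q0 q1-c->q0 q2-a->q2 q2-b->q2 q2-c->q2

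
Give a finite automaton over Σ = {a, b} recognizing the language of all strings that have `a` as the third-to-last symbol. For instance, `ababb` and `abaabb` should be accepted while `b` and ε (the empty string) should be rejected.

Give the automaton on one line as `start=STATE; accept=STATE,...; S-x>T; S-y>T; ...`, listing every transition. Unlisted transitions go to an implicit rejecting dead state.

start=q0; accept=q7,q8,q9,q10; q0-a>q1; q0-b>q2; q1-a>q3; q1-b>q4; q2-a>q5; q2-b>q6; q3-a>q7; q3-b>q8; q4-a>q9; q4-b>q10; q5-a>q11; q5-b>q12; q6-a>q13; q6-b>q14; q7-a>q7; q7-b>q8; q8-a>q9; q8-b>q10; q9-a>q11; q9-b>q12; q10-a>q13; q10-b>q14; q11-a>q7; q11-b>q8; q12-a>q9; q12-b>q10; q13-a>q11; q13-b>q12; q14-a>q13; q14-b>q14

Because acceptance depends on a position counted from the end, the machine has to buffer the most recent 3 symbols. Make each state the string of the last up-to-3 symbols read; on input `x` shift the window left and append `x`. Accept when the buffered window has length 3 and begins with `a`.
With 15 states:
          a    b  
>  q0     q1   q2 
   q1     q3   q4 
   q2     q5   q6 
   q3     q7   q8 
   q4     q9  q10 
   q5    q11  q12 
   q6    q13  q14 
 * q7     q7   q8 
 * q8     q9  q10 
 * q9    q11  q12 
 * q10   q13  q14 
   q11    q7   q8 
   q12    q9  q10 
   q13   q11  q12 
   q14   q13  q14 
(> = start, * = accepting)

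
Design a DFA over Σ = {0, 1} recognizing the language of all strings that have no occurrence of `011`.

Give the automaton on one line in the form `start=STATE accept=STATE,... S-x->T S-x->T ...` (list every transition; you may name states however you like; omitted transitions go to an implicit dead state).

This is the complement of 'contains `011`'. Use the same substring-matching states — s0 through s3 holding how much of `011` has just been matched — but flip the accepting set: everything except the trap s3 accepts.
A 4-state machine:
        0   1  
>* s0   s1  s0 
 * s1   s1  s2 
 * s2   s1  s3 
   s3   s3  s3 
(> = start, * = accepting)

start=s0 accept=s0,s1,s2 s0-0->s1 s0-1->s0 s1-0->s1 s1-1->s2 s2-0->s1 s2-1->s3 s3-0->s3 s3-1->s3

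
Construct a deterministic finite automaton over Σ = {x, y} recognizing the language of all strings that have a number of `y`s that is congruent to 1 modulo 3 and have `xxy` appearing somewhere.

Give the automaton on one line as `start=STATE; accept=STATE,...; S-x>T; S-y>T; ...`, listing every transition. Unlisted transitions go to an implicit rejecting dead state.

Handle the two conditions separately and then intersect. The first has 3 states tracking the count of `y`s modulo 3; the second has 4 states tracking whether and how much of `xxy` has been seen. A product state is a pair (one from each), accepting exactly when both do. Equivalent product states are then merged.
10 states suffice.
        x   y  
>  q0   q1  q2 
   q1   q3  q2 
   q2   q4  q5 
   q3   q3  q6 
   q4   q7  q5 
   q5   q8  q0 
 * q6   q6  q9 
   q7   q7  q9 
   q8   q9  q0 
   q9   q9  q3 
(> = start, * = accepting)

start=q0; accept=q6; q0-x>q1; q0-y>q2; q1-x>q3; q1-y>q2; q2-x>q4; q2-y>q5; q3-x>q3; q3-y>q6; q4-x>q7; q4-y>q5; q5-x>q8; q5-y>q0; q6-x>q6; q6-y>q9; q7-x>q7; q7-y>q9; q8-x>q9; q8-y>q0; q9-x>q9; q9-y>q3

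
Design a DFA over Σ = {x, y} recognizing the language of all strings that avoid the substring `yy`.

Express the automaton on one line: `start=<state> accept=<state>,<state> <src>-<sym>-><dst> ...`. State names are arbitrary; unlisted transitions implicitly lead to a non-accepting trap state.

This is the complement of 'contains `yy`'. Use the same substring-matching states — S0 through S2 holding how much of `yy` has just been matched — but flip the accepting set: everything except the trap S2 accepts.
3 states suffice.
        x   y  
>* S0   S0  S1 
 * S1   S0  S2 
   S2   S2  S2 
(> = start, * = accepting)

start=S0 accept=S0,S1 S0-x->S0 S0-y->S1 S1-x->S0 S1-y->S2 S2-x->S2 S2-y->S2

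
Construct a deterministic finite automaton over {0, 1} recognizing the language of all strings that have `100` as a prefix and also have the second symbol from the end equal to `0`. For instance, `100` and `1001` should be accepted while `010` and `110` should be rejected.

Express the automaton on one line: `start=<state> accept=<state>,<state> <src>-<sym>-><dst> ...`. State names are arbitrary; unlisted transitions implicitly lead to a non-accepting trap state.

Build one automaton per condition and run them in lockstep. The first has 5 states tracking whether the input so far still matches the prefix `100`; the second has 7 states tracking the last 2 symbols read. A product state is a pair (one from each), accepting exactly when both do. After merging equivalent states the machine shrinks.
        0   1  
>  S0   S1  S2 
   S1   S1  S1 
   S2   S3  S1 
   S3   S4  S1 
 * S4   S4  S5 
 * S5   S6  S7 
   S6   S4  S5 
   S7   S6  S7 
(> = start, * = accepting)

start=S0 accept=S4,S5 S0-0->S1 S0-1->S2 S1-0->S1 S1-1->S1 S2-0->S3 S2-1->S1 S3-0->S4 S3-1->S1 S4-0->S4 S4-1->S5 S5-0->S6 S5-1->S7 S6-0->S4 S6-1->S5 S7-0->S6 S7-1->S7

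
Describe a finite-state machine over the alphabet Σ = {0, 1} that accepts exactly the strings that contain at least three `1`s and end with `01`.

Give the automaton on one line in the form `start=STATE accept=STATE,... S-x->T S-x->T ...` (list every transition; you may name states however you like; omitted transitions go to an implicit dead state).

start=S0 accept=S4 S0-0->S0 S0-1->S1 S1-0->S1 S1-1->S2 S2-0->S3 S2-1->S2 S3-0->S3 S3-1->S4 S4-0->S3 S4-1->S2

Build one automaton per condition and run them in lockstep. One (5 states) tracks the count of `1`s, saturating at 4; the other (3 states) tracks how much of the suffix `01` has currently been matched. Each combined state is a pair, one component from each; accept when both components accept. After merging equivalent states the machine shrinks.
With 5 states:
        0   1  
>  S0   S0  S1 
   S1   S1  S2 
   S2   S3  S2 
   S3   S3  S4 
 * S4   S3  S2 
(> = start, * = accepting)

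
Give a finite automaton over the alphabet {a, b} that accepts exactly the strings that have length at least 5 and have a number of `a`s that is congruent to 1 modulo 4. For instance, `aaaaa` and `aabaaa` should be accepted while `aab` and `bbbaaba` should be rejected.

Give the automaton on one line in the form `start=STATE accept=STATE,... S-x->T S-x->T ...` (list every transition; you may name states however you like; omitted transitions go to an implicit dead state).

Handle the two conditions separately and then intersect. One (7 states) tracks the input length, saturating at 6; the other (4 states) tracks the count of `a`s modulo 4. Each combined state is a pair, one component from each; accept when both components accept.
With 22 states:
          a    b  
>  q0     q1   q2 
   q1     q3   q4 
   q2     q4   q5 
   q3     q6   q7 
   q4     q7   q8 
   q5     q8   q9 
   q6    q10  q11 
   q7    q11  q12 
   q8    q12  q13 
   q9    q13  q10 
   q10   q14  q15 
   q11   q15  q16 
   q12   q16  q17 
   q13   q17  q14 
 * q14   q18  q19 
   q15   q19  q20 
   q16   q20  q21 
   q17   q21  q18 
   q18   q21  q18 
 * q19   q18  q19 
   q20   q19  q20 
   q21   q20  q21 
(> = start, * = accepting)

start=q0 accept=q14,q19 q0-a->q1 q0-b->q2 q1-a->q3 q1-b->q4 q2-a->q4 q2-b->q5 q3-a->q6 q3-b->q7 q4-a->q7 q4-b->q8 q5-a->q8 q5-b->q9 q6-a->q10 q6-b->q11 q7-a->q11 q7-b->q12 q8-a->q12 q8-b->q13 q9-a->q13 q9-b->q10 q10-a->q14 q10-b->q15 q11-a->q15 q11-b->q16 q12-a->q16 q12-b->q17 q13-a->q17 q13-b->q14 q14-a->q18 q14-b->q19 q15-a->q19 q15-b->q20 q16-a->q20 q16-b->q21 q17-a->q21 q17-b->q18 q18-a->q21 q18-b->q18 q19-a->q18 q19-b->q19 q20-a->q19 q20-b->q20 q21-a->q20 q21-b->q21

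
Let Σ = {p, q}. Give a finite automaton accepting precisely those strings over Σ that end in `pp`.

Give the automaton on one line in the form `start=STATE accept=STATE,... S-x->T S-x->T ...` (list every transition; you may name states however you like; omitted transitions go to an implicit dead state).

Let each state record the length of the longest suffix of the input read so far that is also a prefix of `pp`. S1 means the last symbol is `p`; S2 means the last 2 symbols are `pp`. Accept only at S2, where the string currently ends in `pp`.
A 3-state machine:
        p   q  
>  S0   S1  S0 
   S1   S2  S0 
 * S2   S2  S0 
(> = start, * = accepting)

start=S0 accept=S2 S0-p->S1 S0-q->S0 S1-p->S2 S1-q->S0 S2-p->S2 S2-q->S0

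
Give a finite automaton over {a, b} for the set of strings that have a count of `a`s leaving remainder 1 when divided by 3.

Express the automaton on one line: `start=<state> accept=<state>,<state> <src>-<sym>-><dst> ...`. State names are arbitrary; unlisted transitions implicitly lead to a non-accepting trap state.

The only thing that matters is how many `a`s have appeared, reduced mod 3. Use one state per residue: S0 for 0, …, S2 for 2. Reading `a` moves to the next residue; anything else stays put. S1 is accepting.
With 3 states:
        a   b  
>  S0   S1  S0 
 * S1   S2  S1 
   S2   S0  S2 
(> = start, * = accepting)

start=S0 accept=S1 S0-a->S1 S0-b->S0 S1-a->S2 S1-b->S1 S2-a->S0 S2-b->S2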